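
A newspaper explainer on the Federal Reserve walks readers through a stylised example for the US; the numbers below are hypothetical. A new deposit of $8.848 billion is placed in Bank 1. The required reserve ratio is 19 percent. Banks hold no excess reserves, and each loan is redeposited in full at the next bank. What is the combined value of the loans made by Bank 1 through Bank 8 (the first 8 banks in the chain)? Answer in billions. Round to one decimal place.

$30.7 billion

Bank i lends (1 − rr)^i of the original deposit: Bank 1 lends 8.848·0.8100 ≈ 7.1669, Bank 2 lends 8.848·0.8100² ≈ 5.8052, and so on.
Summing a geometric series: total = 8.848·[0.8100·(1 − 0.8100^8) / (1 − 0.8100)] ≈ 30.7308 billion.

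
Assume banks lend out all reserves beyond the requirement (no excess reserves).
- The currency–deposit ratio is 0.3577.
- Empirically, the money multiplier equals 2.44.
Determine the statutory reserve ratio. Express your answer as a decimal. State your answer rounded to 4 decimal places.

0.1987

Using m = 2.44. Since m = (1 + c)/(c + rr + e), the denominator satisfies c + rr + e = (1 + c)/m = (1 + 0.3577) / 2.44 ≈ 0.556434.
With c = 0.3577 and e = 0, the statutory reserve ratio is 0.556434 − 0.3577 − 0 = 0.198734.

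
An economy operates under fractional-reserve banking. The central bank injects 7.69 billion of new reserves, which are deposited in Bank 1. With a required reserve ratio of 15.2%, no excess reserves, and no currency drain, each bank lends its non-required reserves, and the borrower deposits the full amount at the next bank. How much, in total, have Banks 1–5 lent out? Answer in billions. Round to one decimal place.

Bank i lends (1 − rr)^i of the original deposit: Bank 1 lends 7.69·0.8480 ≈ 6.5211, Bank 2 lends 7.69·0.8480² ≈ 5.5299, and so on.
Summing a geometric series: total = 7.69·[0.8480·(1 − 0.8480^5) / (1 − 0.8480)] ≈ 24.0891 billion.

24.1 billion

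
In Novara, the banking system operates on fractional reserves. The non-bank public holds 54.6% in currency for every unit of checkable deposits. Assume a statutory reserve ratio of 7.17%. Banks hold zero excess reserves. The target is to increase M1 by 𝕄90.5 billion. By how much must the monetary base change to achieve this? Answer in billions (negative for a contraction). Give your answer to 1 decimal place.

The money multiplier is m = (1 + c) / (rr + c) = (1 + 0.546) / (0.0717 + 0.546) ≈ 2.5028.
ΔMB = ΔM / m = (+90.5) / 2.5028 ≈ 36.1595 billion.

𝕄36.2 billion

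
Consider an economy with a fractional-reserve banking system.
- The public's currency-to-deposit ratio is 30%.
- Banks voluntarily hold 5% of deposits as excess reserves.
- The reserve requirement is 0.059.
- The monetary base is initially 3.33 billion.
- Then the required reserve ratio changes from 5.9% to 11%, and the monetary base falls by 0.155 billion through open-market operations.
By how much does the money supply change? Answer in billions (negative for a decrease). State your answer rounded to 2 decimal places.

Before: m₁ = (1 + 0.3) / (0.059 + 0.05 + 0.3) ≈ 3.1785, MB₁ = 3.33, so M₁ = 3.1785 × 3.33 ≈ 10.5844 billion.
After: m₂ = (1 + 0.3) / (0.11 + 0.05 + 0.3) ≈ 2.8261, MB₂ = 3.33 − 0.155 = 3.175, so M₂ = 2.8261 × 3.175 ≈ 8.9729 billion.
ΔM = M₂ − M₁ = 8.9729 − 10.5844 = -1.6115 billion.

-1.61 billion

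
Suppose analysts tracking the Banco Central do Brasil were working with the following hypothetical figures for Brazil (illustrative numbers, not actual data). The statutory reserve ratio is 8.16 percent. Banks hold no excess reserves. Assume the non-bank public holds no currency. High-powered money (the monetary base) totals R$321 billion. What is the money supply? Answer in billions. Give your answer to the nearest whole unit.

With no currency drain or excess reserves, the money multiplier is m = 1/rr = 1/0.0816 ≈ 12.2549.
Money supply M = m × MB = 12.2549 × 321 = 3933.8229 billion.

R$3934 billion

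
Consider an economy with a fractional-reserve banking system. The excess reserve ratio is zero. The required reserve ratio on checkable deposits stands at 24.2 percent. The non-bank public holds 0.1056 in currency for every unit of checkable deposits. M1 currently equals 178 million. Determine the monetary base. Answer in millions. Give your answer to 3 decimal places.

The money multiplier is m = (1 + c) / (rr + c) = (1 + 0.1056) / (0.242 + 0.1056) ≈ 3.1806674.
MB = M / m = 178 / 3.1806674 ≈ 55.9631 million.

55.963 million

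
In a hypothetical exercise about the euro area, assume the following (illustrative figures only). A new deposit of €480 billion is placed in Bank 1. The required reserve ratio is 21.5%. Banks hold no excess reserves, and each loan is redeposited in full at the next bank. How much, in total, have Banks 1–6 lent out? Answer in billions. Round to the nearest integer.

€1342 billion

Bank i lends (1 − rr)^i of the original deposit: Bank 1 lends 480·0.7850 = 376.8000, Bank 2 lends 480·0.7850² = 295.7880, and so on.
Summing a geometric series: total = 480·[0.7850·(1 − 0.7850^6) / (1 − 0.7850)] ≈ 1342.4576 billion.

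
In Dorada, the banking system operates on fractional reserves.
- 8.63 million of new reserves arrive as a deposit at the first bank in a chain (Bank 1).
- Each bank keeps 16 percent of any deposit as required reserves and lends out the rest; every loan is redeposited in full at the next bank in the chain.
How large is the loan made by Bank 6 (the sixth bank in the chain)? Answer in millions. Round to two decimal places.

3.03 million

Each bank lends a fraction (1 − rr) = 0.8400 of the deposit it receives, so Bank 6 receives 8.63·0.8400^5 and lends 8.63·0.8400^6 ≈ 3.0317 million.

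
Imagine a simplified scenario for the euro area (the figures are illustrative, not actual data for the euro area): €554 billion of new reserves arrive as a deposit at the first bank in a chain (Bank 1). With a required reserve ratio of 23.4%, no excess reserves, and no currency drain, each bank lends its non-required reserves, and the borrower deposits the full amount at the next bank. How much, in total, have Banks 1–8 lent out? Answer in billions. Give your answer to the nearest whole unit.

Bank i lends (1 − rr)^i of the original deposit: Bank 1 lends 554·0.7660 = 424.3640, Bank 2 lends 554·0.7660² ≈ 325.0628, and so on.
Summing a geometric series: total = 554·[0.7660·(1 − 0.7660^8) / (1 − 0.7660)] ≈ 1598.5638 billion.

€1599 billion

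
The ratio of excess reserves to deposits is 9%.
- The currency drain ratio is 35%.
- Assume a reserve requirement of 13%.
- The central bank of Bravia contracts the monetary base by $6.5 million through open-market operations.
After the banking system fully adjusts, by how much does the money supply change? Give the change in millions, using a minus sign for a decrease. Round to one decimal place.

-15.4 million

The money multiplier is m = (1 + c) / (rr + e + c) = (1 + 0.35) / (0.13 + 0.09 + 0.35) ≈ 2.3684.
The sale removes 6.5 million of base, so ΔM = m × ΔMB = 2.3684 × (−6.5) = -15.3946 million.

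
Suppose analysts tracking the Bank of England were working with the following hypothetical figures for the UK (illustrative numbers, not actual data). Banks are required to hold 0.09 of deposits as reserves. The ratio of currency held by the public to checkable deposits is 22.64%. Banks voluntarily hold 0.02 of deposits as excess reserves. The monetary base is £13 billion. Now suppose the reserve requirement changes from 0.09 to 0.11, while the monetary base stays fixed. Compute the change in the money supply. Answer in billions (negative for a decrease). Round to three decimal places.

-2.660 billion

Initially m₁ = (1 + 0.2264) / (0.09 + 0.02 + 0.2264) ≈ 3.645660, so M₁ = 3.645660 × 13 ≈ 47.3936 billion.
After the change m₂ = (1 + 0.2264) / (0.11 + 0.02 + 0.2264) ≈ 3.441077, so M₂ = 3.441077 × 13 ≈ 44.734 billion.
ΔM = M₂ − M₁ = 44.734 − 47.3936 = -2.6596 billion.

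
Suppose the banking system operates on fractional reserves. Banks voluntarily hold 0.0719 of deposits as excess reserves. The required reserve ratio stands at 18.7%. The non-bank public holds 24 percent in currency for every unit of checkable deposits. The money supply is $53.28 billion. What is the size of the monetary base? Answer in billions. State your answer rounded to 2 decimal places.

$21.44 billion

The money multiplier is m = (1 + c) / (rr + e + c) = (1 + 0.24) / (0.187 + 0.0719 + 0.24) ≈ 2.48547.
MB = M / m = 53.28 / 2.48547 ≈ 21.4366 billion.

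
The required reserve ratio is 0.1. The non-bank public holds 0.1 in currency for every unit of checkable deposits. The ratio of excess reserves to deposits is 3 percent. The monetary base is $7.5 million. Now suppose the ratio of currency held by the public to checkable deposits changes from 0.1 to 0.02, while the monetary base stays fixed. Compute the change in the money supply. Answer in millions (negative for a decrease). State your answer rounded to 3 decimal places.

Initially m₁ = (1 + 0.1) / (0.1 + 0.03 + 0.1) ≈ 4.78261, so M₁ = 4.78261 × 7.5 ≈ 35.8696 million.
After the change m₂ = (1 + 0.02) / (0.1 + 0.03 + 0.02) = 6.8, so M₂ = 6.8 × 7.5 = 51 million.
ΔM = M₂ − M₁ = 51 − 35.8696 = 15.1304 million.

$15.130 million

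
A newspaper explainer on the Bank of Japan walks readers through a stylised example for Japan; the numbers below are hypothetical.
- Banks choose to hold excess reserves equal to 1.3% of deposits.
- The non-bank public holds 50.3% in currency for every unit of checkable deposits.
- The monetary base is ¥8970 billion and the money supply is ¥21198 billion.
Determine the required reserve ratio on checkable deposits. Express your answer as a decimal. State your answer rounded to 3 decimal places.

Using m = M/MB = 21198/8970 ≈ 2.363211. Since m = (1 + c)/(c + rr + e), the denominator satisfies c + rr + e = (1 + c)/m = (1 + 0.503) / 2.363211 ≈ 0.635999.
With c = 0.503 and e = 0.013, the required reserve ratio on checkable deposits is 0.635999 − 0.503 − 0.013 = 0.119999.

0.120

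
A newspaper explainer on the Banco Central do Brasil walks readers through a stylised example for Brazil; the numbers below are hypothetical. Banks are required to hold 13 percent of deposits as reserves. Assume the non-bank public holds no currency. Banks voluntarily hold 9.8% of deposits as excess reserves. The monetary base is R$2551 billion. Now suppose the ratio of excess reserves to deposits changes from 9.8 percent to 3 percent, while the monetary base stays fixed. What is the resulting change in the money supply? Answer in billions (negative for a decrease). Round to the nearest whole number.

Initially m₁ = 1 / (0.13 + 0.098) ≈ 4.38596, so M₁ = 4.38596 × 2551 ≈ 11188.584 billion.
After the change m₂ = 1 / (0.13 + 0.03) = 6.25, so M₂ = 6.25 × 2551 = 15943.75 billion.
ΔM = M₂ − M₁ = 15943.75 − 11188.584 = 4755.166 billion.

R$4755 billion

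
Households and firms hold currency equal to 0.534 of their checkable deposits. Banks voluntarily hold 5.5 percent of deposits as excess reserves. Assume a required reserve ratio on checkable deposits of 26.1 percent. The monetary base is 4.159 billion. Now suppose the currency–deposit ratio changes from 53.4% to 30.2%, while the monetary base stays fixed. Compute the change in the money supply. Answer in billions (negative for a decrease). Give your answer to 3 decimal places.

Initially m₁ = (1 + 0.534) / (0.261 + 0.055 + 0.534) ≈ 1.80471, so M₁ = 1.80471 × 4.159 ≈ 7.5058 billion.
After the change m₂ = (1 + 0.302) / (0.261 + 0.055 + 0.302) ≈ 2.10680, so M₂ = 2.10680 × 4.159 ≈ 8.7622 billion.
ΔM = M₂ − M₁ = 8.7622 − 7.5058 = 1.2564 billion.

1.256 billion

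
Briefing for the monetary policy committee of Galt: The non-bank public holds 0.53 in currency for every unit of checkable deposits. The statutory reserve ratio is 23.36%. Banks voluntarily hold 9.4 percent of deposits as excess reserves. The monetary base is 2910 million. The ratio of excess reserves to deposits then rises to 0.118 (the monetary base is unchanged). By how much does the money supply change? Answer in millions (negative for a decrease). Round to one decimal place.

-141.3 million

Initially m₁ = (1 + 0.53) / (0.2336 + 0.094 + 0.53) ≈ 1.784049, so M₁ = 1.784049 × 2910 ≈ 5191.5826 million.
After the change m₂ = (1 + 0.53) / (0.2336 + 0.118 + 0.53) ≈ 1.735481, so M₂ = 1.735481 × 2910 ≈ 5050.2497 million.
ΔM = M₂ − M₁ = 5050.2497 − 5191.5826 = -141.3329 million.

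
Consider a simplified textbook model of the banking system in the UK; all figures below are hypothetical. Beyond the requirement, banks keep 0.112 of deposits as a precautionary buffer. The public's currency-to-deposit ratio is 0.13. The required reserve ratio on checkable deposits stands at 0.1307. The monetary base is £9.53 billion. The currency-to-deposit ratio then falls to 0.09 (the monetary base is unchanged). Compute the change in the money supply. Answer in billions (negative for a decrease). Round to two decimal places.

Initially m₁ = (1 + 0.13) / (0.1307 + 0.112 + 0.13) ≈ 3.0319, so M₁ = 3.0319 × 9.53 ≈ 28.894 billion.
After the change m₂ = (1 + 0.09) / (0.1307 + 0.112 + 0.09) ≈ 3.2762, so M₂ = 3.2762 × 9.53 ≈ 31.2222 billion.
ΔM = M₂ − M₁ = 31.2222 − 28.894 = 2.3282 billion.

£2.33 billion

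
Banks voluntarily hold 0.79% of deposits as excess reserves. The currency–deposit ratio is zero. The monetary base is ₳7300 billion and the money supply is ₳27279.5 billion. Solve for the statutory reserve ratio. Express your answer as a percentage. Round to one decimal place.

Using m = M/MB = 27279.5/7300 ≈ 3.736918. Since m = (1 + c)/(c + rr + e), the denominator satisfies c + rr + e = (1 + c)/m = (1 + 0) / 3.736918 ≈ 0.267600.
With c = 0 and e = 0.0079, the statutory reserve ratio is 0.267600 − 0 − 0.0079 = 0.2597.

26.0%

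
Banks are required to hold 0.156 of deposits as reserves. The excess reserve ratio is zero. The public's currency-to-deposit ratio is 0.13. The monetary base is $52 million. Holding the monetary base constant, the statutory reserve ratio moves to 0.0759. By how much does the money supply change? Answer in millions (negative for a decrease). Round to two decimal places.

Initially m₁ = (1 + 0.13) / (0.156 + 0.13) ≈ 3.95105, so M₁ = 3.95105 × 52 = 205.4546 million.
After the change m₂ = (1 + 0.13) / (0.0759 + 0.13) ≈ 5.48810, so M₂ = 5.48810 × 52 = 285.3812 million.
ΔM = M₂ − M₁ = 285.3812 − 205.4546 = 79.9266 million.

$79.93 million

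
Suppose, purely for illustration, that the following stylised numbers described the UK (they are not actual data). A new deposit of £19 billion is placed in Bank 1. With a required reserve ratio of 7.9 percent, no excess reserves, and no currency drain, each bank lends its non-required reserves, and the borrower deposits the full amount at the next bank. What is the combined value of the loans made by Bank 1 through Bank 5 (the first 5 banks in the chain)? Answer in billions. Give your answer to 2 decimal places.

£74.72 billion

Bank i lends (1 − rr)^i of the original deposit: Bank 1 lends 19·0.9210 = 17.4990, Bank 2 lends 19·0.9210² ≈ 16.1166, and so on.
Summing a geometric series: total = 19·[0.9210·(1 − 0.9210^5) / (1 − 0.9210)] ≈ 74.7204 billion.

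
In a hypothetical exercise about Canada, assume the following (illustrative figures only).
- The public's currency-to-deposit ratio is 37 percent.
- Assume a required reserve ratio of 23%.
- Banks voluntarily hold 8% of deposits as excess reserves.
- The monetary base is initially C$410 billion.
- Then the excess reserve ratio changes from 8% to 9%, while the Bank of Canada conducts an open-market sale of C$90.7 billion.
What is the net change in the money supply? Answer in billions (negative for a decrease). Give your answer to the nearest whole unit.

-192 billion

Before: m₁ = (1 + 0.37) / (0.23 + 0.08 + 0.37) ≈ 2.0147, MB₁ = 410, so M₁ = 2.0147 × 410 = 826.027 billion.
After: m₂ = (1 + 0.37) / (0.23 + 0.09 + 0.37) ≈ 1.9855, MB₂ = 410 − 90.7 = 319.3, so M₂ = 1.9855 × 319.3 ≈ 633.9701 billion.
ΔM = M₂ − M₁ = 633.9701 − 826.027 = -192.0569 billion.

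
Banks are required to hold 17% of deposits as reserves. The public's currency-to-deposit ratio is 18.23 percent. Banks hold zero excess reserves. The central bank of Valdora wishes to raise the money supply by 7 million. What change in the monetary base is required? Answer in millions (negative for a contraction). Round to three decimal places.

The money multiplier is m = (1 + c) / (rr + c) = (1 + 0.1823) / (0.17 + 0.1823) ≈ 3.35595.
ΔMB = ΔM / m = (+7) / 3.35595 ≈ 2.0858 million.

2.086 million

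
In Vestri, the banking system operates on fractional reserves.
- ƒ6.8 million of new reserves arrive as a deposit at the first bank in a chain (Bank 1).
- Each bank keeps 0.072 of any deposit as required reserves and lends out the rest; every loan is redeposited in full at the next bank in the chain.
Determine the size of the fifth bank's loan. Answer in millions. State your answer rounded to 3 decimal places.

ƒ4.680 million

Each bank lends a fraction (1 − rr) = 0.9280 of the deposit it receives, so Bank 5 receives 6.8·0.9280^4 and lends 6.8·0.9280^5 ≈ 4.6800 million.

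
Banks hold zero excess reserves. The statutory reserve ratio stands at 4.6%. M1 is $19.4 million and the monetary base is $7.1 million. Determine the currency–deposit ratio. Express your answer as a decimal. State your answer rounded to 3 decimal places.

0.505

Using m = M/MB = 19.4/7.1 ≈ 2.732394. From m = (1 + c)/(c + rr + e), rearranging gives 1 + c = m·(c + rr + e), so c·(1 − m) = m·(rr + e) − 1.
Hence c = [m·(rr + e) − 1]/(1 − m) = [2.732394 × (0.046 + 0) − 1] / (1 − 2.732394) ≈ 0.504683.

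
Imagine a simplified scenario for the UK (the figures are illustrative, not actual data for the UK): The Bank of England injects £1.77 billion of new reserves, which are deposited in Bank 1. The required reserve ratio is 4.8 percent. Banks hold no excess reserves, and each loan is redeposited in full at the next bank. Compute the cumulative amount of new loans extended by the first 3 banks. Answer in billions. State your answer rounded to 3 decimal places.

£4.816 billion

Bank i lends (1 − rr)^i of the original deposit: Bank 1 lends 1.77·0.9520 ≈ 1.6850, Bank 2 lends 1.77·0.9520² ≈ 1.6042, and so on.
Summing a geometric series: total = 1.77·[0.9520·(1 − 0.9520^3) / (1 − 0.9520)] ≈ 4.8164 billion.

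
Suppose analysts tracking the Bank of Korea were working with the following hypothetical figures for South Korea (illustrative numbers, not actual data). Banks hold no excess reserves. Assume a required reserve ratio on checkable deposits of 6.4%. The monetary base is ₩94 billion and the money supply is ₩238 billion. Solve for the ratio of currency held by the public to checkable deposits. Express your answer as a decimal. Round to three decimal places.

Using m = M/MB = 238/94 ≈ 2.531915. From m = (1 + c)/(c + rr + e), rearranging gives 1 + c = m·(c + rr + e), so c·(1 − m) = m·(rr + e) − 1.
Hence c = [m·(rr + e) − 1]/(1 − m) = [2.531915 × (0.064 + 0) − 1] / (1 − 2.531915) ≈ 0.547000.

0.547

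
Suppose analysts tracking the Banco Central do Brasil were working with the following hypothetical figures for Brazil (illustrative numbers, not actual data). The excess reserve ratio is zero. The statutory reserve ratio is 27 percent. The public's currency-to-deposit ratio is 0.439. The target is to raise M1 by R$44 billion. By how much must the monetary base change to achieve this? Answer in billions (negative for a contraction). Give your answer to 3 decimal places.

R$21.679 billion

The money multiplier is m = (1 + c) / (rr + c) = (1 + 0.439) / (0.27 + 0.439) ≈ 2.029619.
ΔMB = ΔM / m = (+44) / 2.029619 ≈ 21.6789 billion.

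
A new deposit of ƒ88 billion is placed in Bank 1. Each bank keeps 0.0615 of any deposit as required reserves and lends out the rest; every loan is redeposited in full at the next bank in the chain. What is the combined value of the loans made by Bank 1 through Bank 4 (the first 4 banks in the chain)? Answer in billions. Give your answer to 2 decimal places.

ƒ301.11 billion

Bank i lends (1 − rr)^i of the original deposit: Bank 1 lends 88·0.9385 = 82.5880, Bank 2 lends 88·0.9385² ≈ 77.5088, and so on.
Summing a geometric series: total = 88·[0.9385·(1 − 0.9385^4) / (1 − 0.9385)] ≈ 301.1073 billion.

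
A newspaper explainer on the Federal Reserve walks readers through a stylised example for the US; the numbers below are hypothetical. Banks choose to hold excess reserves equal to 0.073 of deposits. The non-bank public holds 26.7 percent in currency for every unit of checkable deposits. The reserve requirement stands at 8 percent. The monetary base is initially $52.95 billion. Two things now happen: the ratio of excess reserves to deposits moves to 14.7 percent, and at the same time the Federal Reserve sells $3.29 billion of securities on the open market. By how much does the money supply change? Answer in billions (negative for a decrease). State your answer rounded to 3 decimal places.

-32.366 billion

Before: m₁ = (1 + 0.267) / (0.08 + 0.073 + 0.267) ≈ 3.016667, MB₁ = 52.95, so M₁ = 3.016667 × 52.95 ≈ 159.7325 billion.
After: m₂ = (1 + 0.267) / (0.08 + 0.147 + 0.267) ≈ 2.564777, MB₂ = 52.95 − 3.29 = 49.66, so M₂ = 2.564777 × 49.66 ≈ 127.3668 billion.
ΔM = M₂ − M₁ = 127.3668 − 159.7325 = -32.3657 billion.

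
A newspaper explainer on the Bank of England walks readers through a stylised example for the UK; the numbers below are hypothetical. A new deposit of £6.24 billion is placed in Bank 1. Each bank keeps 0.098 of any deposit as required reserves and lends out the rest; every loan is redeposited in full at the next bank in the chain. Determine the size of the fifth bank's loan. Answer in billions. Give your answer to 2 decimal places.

£3.73 billion

Each bank lends a fraction (1 − rr) = 0.9020 of the deposit it receives, so Bank 5 receives 6.24·0.9020^4 and lends 6.24·0.9020^5 ≈ 3.7258 billion.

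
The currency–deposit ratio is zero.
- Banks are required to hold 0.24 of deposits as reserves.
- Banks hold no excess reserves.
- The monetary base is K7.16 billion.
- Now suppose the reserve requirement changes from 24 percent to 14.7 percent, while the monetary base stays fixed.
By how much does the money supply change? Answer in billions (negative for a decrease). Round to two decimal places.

K18.87 billion

Initially m₁ = 1 / (0.24) ≈ 4.1667, so M₁ = 4.1667 × 7.16 ≈ 29.8336 billion.
After the change m₂ = 1 / (0.147) ≈ 6.8027, so M₂ = 6.8027 × 7.16 ≈ 48.7073 billion.
ΔM = M₂ − M₁ = 48.7073 − 29.8336 = 18.8737 billion.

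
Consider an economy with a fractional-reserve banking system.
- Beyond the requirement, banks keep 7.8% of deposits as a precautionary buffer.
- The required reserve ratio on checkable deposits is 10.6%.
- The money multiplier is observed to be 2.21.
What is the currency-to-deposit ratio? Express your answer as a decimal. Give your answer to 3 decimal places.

Using m = 2.21. From m = (1 + c)/(c + rr + e), rearranging gives 1 + c = m·(c + rr + e), so c·(1 − m) = m·(rr + e) − 1.
Hence c = [m·(rr + e) − 1]/(1 − m) = [2.21 × (0.106 + 0.078) − 1] / (1 − 2.21) ≈ 0.490380.

0.490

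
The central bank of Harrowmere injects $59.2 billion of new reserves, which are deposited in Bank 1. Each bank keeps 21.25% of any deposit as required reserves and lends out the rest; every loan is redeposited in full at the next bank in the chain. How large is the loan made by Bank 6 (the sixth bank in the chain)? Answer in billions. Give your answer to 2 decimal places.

Each bank lends a fraction (1 − rr) = 0.7875 of the deposit it receives, so Bank 6 receives 59.2·0.7875^5 and lends 59.2·0.7875^6 ≈ 14.1197 billion.

$14.12 billion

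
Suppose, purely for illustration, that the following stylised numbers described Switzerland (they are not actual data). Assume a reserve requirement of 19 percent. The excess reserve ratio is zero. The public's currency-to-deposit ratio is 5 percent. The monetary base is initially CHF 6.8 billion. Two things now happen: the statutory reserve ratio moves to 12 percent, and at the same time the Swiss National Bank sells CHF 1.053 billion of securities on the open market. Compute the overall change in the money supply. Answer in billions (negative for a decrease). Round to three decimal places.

Before: m₁ = (1 + 0.05) / (0.19 + 0.05) = 4.37500, MB₁ = 6.8, so M₁ = 4.37500 × 6.8 = 29.75 billion.
After: m₂ = (1 + 0.05) / (0.12 + 0.05) ≈ 6.17647, MB₂ = 6.8 − 1.053 = 5.747, so M₂ = 6.17647 × 5.747 ≈ 35.4962 billion.
ΔM = M₂ − M₁ = 35.4962 − 29.75 = 5.7462 billion.

CHF 5.746 billion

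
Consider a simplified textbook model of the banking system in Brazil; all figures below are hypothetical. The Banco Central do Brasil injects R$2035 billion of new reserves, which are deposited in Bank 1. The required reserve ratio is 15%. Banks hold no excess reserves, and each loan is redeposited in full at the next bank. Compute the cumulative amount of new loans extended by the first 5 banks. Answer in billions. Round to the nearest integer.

Bank i lends (1 − rr)^i of the original deposit: Bank 1 lends 2035·0.8500 = 1729.7500, Bank 2 lends 2035·0.8500² = 1470.2875, and so on.
Summing a geometric series: total = 2035·[0.8500·(1 − 0.8500^5) / (1 − 0.8500)] ≈ 6415.0049 billion.

R$6415 billion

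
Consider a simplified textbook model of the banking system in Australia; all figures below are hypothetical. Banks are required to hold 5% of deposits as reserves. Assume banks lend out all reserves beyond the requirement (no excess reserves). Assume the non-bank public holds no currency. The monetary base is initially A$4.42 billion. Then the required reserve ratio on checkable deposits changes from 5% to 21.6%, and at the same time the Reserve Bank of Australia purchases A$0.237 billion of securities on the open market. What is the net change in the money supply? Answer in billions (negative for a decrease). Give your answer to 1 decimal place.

Before: m₁ = 1 / (0.05) = 20, MB₁ = 4.42, so M₁ = 20 × 4.42 = 88.4 billion.
After: m₂ = 1 / (0.216) ≈ 4.6296, MB₂ = 4.42 + 0.237 = 4.657, so M₂ = 4.6296 × 4.657 ≈ 21.56 billion.
ΔM = M₂ − M₁ = 21.56 − 88.4 = -66.84 billion.

-66.8 billion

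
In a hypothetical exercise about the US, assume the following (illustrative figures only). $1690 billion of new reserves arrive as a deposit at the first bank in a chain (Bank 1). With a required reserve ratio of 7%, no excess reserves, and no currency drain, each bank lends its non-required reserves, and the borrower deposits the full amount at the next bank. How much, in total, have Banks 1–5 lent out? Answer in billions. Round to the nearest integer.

$6833 billion

Bank i lends (1 − rr)^i of the original deposit: Bank 1 lends 1690·0.9300 = 1571.7000, Bank 2 lends 1690·0.9300² = 1461.6810, and so on.
Summing a geometric series: total = 1690·[0.9300·(1 − 0.9300^5) / (1 − 0.9300)] ≈ 6832.6656 billion.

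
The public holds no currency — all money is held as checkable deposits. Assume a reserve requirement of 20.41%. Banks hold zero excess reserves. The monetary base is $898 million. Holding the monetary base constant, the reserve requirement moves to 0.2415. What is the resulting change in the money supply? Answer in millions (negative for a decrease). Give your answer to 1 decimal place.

Initially m₁ = 1 / (0.2041) ≈ 4.89956, so M₁ = 4.89956 × 898 ≈ 4399.8049 million.
After the change m₂ = 1 / (0.2415) ≈ 4.14079, so M₂ = 4.14079 × 898 ≈ 3718.4294 million.
ΔM = M₂ − M₁ = 3718.4294 − 4399.8049 = -681.3755 million.

-681.4 million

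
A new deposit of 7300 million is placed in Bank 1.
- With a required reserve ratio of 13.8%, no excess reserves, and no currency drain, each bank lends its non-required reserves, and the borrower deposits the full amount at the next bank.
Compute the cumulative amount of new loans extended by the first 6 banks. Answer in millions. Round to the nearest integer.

Bank i lends (1 − rr)^i of the original deposit: Bank 1 lends 7300·0.8620 = 6292.6000, Bank 2 lends 7300·0.8620² = 5424.2212, and so on.
Summing a geometric series: total = 7300·[0.8620·(1 − 0.8620^6) / (1 − 0.8620)] ≈ 26891.9604 million.

26892 million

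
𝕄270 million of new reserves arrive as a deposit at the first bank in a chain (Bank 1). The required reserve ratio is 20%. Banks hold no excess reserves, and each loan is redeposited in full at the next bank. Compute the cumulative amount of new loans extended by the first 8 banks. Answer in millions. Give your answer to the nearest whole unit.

𝕄899 million

Bank i lends (1 − rr)^i of the original deposit: Bank 1 lends 270·0.8000 = 216.0000, Bank 2 lends 270·0.8000² = 172.8000, and so on.
Summing a geometric series: total = 270·[0.8000·(1 − 0.8000^8) / (1 − 0.8000)] ≈ 898.8061 million.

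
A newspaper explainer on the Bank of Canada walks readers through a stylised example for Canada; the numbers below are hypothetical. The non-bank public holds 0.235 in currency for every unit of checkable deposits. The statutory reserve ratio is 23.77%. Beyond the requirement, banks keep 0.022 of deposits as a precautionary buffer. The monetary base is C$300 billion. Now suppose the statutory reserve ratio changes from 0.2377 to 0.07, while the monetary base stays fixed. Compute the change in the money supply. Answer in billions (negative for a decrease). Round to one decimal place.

C$384.1 billion

Initially m₁ = (1 + 0.235) / (0.2377 + 0.022 + 0.235) ≈ 2.49646, so M₁ = 2.49646 × 300 = 748.938 billion.
After the change m₂ = (1 + 0.235) / (0.07 + 0.022 + 0.235) ≈ 3.77676, so M₂ = 3.77676 × 300 = 1133.028 billion.
ΔM = M₂ − M₁ = 1133.028 − 748.938 = 384.09 billion.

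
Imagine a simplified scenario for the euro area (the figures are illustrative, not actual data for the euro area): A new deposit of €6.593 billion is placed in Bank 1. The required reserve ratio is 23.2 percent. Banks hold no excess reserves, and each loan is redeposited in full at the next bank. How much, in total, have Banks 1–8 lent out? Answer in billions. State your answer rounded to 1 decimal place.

Bank i lends (1 − rr)^i of the original deposit: Bank 1 lends 6.593·0.7680 ≈ 5.0634, Bank 2 lends 6.593·0.7680² ≈ 3.8887, and so on.
Summing a geometric series: total = 6.593·[0.7680·(1 − 0.7680^8) / (1 − 0.7680)] ≈ 19.1836 billion.

€19.2 billion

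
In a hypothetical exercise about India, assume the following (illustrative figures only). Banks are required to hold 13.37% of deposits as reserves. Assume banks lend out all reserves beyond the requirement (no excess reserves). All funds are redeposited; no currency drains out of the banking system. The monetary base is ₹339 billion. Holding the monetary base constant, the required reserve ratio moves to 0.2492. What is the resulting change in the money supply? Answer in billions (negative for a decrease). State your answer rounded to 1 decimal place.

-1175.2 billion

Initially m₁ = 1 / (0.1337) ≈ 7.47943, so M₁ = 7.47943 × 339 ≈ 2535.5268 billion.
After the change m₂ = 1 / (0.2492) ≈ 4.01284, so M₂ = 4.01284 × 339 ≈ 1360.3528 billion.
ΔM = M₂ − M₁ = 1360.3528 − 2535.5268 = -1175.174 billion.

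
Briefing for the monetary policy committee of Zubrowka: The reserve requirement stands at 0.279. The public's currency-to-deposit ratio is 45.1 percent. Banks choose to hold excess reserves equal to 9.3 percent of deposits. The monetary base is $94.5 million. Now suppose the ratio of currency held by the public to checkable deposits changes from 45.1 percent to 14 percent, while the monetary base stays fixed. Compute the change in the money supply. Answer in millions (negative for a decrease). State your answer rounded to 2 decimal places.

$43.80 million

Initially m₁ = (1 + 0.451) / (0.279 + 0.093 + 0.451) ≈ 1.76306, so M₁ = 1.76306 × 94.5 ≈ 166.6092 million.
After the change m₂ = (1 + 0.14) / (0.279 + 0.093 + 0.14) ≈ 2.22656, so M₂ = 2.22656 × 94.5 ≈ 210.4099 million.
ΔM = M₂ − M₁ = 210.4099 − 166.6092 = 43.8007 million.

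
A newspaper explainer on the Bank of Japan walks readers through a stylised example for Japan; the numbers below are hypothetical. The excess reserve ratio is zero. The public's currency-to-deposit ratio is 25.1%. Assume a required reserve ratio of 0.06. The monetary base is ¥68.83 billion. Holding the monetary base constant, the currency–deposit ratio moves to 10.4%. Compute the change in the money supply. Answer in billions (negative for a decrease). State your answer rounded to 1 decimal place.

¥186.5 billion

Initially m₁ = (1 + 0.251) / (0.06 + 0.251) ≈ 4.0225, so M₁ = 4.0225 × 68.83 ≈ 276.8687 billion.
After the change m₂ = (1 + 0.104) / (0.06 + 0.104) ≈ 6.7317, so M₂ = 6.7317 × 68.83 ≈ 463.3429 billion.
ΔM = M₂ − M₁ = 463.3429 − 276.8687 = 186.4742 billion.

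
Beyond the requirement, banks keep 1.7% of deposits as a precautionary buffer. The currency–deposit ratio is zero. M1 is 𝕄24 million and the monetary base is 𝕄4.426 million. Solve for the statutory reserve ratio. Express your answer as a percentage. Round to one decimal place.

16.7%

Using m = M/MB = 24/4.426 ≈ 5.422503. Since m = (1 + c)/(c + rr + e), the denominator satisfies c + rr + e = (1 + c)/m = (1 + 0) / 5.422503 ≈ 0.184417.
With c = 0 and e = 0.017, the statutory reserve ratio is 0.184417 − 0 − 0.017 = 0.167417.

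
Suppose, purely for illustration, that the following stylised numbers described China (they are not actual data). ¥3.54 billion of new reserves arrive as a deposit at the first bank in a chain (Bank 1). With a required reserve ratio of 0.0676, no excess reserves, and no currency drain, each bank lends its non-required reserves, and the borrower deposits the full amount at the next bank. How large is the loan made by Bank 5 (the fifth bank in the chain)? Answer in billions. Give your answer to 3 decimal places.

Each bank lends a fraction (1 − rr) = 0.9324 of the deposit it receives, so Bank 5 receives 3.54·0.9324^4 and lends 3.54·0.9324^5 ≈ 2.4947 billion.

¥2.495 billion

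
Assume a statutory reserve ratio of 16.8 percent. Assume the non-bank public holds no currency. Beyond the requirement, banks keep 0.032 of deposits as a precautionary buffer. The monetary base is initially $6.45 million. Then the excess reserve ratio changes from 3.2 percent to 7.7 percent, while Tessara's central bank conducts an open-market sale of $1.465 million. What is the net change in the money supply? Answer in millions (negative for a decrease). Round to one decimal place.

-11.9 million

Before: m₁ = 1 / (0.168 + 0.032) = 5, MB₁ = 6.45, so M₁ = 5 × 6.45 = 32.25 million.
After: m₂ = 1 / (0.168 + 0.077) ≈ 4.0816, MB₂ = 6.45 − 1.465 = 4.985, so M₂ = 4.0816 × 4.985 ≈ 20.3468 million.
ΔM = M₂ − M₁ = 20.3468 − 32.25 = -11.9032 million.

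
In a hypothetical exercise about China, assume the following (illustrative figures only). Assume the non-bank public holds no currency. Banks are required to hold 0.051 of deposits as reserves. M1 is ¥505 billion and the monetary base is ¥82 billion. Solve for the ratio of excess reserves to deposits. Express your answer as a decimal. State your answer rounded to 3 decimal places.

0.111

Using m = M/MB = 505/82 ≈ 6.158537. Since m = (1 + c)/(c + rr + e), the denominator satisfies c + rr + e = (1 + c)/m = (1 + 0) / 6.158537 ≈ 0.162376.
With c = 0 and rr = 0.051, the ratio of excess reserves to deposits is 0.162376 − 0 − 0.051 = 0.111376.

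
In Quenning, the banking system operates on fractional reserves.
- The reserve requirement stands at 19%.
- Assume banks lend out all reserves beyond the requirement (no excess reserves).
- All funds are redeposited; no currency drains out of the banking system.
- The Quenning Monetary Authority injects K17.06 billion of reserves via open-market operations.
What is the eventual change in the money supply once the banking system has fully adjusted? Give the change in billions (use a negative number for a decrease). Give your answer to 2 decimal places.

The simple money multiplier is m = 1/rr = 1/0.19 ≈ 5.26316.
An open-market purchase increases the monetary base by 17.06 billion, so ΔM = m × ΔMB = 5.26316 × 17.06 ≈ 89.7895 billion.

K89.79 billion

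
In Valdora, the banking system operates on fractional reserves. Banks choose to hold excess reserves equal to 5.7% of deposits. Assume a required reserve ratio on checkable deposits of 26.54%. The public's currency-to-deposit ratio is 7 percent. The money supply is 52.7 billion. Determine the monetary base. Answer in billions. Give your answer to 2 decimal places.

19.33 billion

The money multiplier is m = (1 + c) / (rr + e + c) = (1 + 0.07) / (0.2654 + 0.057 + 0.07) ≈ 2.72681.
MB = M / m = 52.7 / 2.72681 ≈ 19.3266 billion.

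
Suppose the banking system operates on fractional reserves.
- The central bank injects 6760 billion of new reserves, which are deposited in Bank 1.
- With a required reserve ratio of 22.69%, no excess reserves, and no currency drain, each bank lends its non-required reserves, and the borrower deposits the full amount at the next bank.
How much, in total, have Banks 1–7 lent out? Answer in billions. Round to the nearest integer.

19231 billion

Bank i lends (1 − rr)^i of the original deposit: Bank 1 lends 6760·0.7731 = 5226.1560, Bank 2 lends 6760·0.7731² ≈ 4040.3412, and so on.
Summing a geometric series: total = 6760·[0.7731·(1 − 0.7731^7) / (1 − 0.7731)] ≈ 19230.9875 billion.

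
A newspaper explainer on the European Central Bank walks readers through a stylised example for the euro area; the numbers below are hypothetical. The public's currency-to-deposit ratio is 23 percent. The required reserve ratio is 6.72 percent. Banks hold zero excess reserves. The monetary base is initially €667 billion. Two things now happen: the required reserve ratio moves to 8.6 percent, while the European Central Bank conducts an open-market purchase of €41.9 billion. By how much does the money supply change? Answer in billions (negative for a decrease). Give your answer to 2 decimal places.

Before: m₁ = (1 + 0.23) / (0.0672 + 0.23) ≈ 4.138627, MB₁ = 667, so M₁ = 4.138627 × 667 ≈ 2760.4642 billion.
After: m₂ = (1 + 0.23) / (0.086 + 0.23) ≈ 3.892405, MB₂ = 667 + 41.9 = 708.9, so M₂ = 3.892405 × 708.9 ≈ 2759.3259 billion.
ΔM = M₂ − M₁ = 2759.3259 − 2760.4642 = -1.1383 billion.

-1.14 billion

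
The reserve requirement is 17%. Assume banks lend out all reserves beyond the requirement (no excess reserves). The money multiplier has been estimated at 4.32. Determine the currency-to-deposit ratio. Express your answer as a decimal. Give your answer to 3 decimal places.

0.080

Using m = 4.32. From m = (1 + c)/(c + rr + e), rearranging gives 1 + c = m·(c + rr + e), so c·(1 − m) = m·(rr + e) − 1.
Hence c = [m·(rr + e) − 1]/(1 − m) = [4.32 × (0.17 + 0) − 1] / (1 − 4.32) = 0.080000.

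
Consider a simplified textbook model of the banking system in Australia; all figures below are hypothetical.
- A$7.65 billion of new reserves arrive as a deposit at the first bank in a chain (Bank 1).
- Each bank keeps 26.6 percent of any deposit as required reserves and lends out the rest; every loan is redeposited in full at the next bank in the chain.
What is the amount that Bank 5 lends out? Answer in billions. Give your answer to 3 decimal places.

A$1.630 billion

Each bank lends a fraction (1 − rr) = 0.7340 of the deposit it receives, so Bank 5 receives 7.65·0.7340^4 and lends 7.65·0.7340^5 ≈ 1.6298 billion.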